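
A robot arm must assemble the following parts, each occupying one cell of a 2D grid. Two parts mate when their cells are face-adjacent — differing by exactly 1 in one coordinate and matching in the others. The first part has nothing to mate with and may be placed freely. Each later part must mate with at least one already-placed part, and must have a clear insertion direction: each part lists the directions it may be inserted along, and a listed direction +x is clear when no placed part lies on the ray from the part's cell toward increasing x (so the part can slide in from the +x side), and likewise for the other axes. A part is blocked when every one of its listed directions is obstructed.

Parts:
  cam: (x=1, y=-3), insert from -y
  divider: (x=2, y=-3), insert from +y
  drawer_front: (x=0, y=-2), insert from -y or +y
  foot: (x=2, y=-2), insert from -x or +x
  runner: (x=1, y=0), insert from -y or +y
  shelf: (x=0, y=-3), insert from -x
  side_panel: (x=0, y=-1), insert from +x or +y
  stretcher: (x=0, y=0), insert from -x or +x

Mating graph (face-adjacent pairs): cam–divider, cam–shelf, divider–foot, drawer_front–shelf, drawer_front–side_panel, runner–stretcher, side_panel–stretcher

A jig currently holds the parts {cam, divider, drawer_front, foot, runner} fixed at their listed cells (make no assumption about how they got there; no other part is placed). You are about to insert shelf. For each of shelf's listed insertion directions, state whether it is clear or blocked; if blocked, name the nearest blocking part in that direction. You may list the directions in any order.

-x: ray from shelf(0, -3) has no placed part ⇒ clear

-x: clear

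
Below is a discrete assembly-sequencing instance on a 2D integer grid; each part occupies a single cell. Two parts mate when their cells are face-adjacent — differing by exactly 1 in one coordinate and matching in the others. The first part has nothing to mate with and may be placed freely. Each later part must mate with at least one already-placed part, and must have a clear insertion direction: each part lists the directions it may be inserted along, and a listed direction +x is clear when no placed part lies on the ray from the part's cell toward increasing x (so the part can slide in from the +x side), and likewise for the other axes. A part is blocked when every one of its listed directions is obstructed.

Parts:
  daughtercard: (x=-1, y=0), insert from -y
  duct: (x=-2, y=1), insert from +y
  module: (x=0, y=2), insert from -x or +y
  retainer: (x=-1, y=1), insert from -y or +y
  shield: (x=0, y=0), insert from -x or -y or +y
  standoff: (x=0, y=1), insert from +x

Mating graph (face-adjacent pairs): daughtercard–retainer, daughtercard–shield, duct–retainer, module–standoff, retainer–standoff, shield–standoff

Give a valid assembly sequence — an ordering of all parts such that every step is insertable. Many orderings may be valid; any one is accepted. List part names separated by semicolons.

standoff; shield; retainer; duct; daughtercard; module

1. standoff@(0, 1) [+x clear] — {standoff}
2. shield@(0, 0) [-x clear] — {shield, standoff}
3. retainer@(-1, 1) [-y clear] — {retainer, shield, standoff}
4. duct@(-2, 1) [+y clear] — {duct, retainer, shield, standoff}
5. daughtercard@(-1, 0) [-y clear] — {daughtercard, duct, retainer, shield, standoff}
6. module@(0, 2) [-x clear] — {daughtercard, duct, module, retainer, shield, standoff}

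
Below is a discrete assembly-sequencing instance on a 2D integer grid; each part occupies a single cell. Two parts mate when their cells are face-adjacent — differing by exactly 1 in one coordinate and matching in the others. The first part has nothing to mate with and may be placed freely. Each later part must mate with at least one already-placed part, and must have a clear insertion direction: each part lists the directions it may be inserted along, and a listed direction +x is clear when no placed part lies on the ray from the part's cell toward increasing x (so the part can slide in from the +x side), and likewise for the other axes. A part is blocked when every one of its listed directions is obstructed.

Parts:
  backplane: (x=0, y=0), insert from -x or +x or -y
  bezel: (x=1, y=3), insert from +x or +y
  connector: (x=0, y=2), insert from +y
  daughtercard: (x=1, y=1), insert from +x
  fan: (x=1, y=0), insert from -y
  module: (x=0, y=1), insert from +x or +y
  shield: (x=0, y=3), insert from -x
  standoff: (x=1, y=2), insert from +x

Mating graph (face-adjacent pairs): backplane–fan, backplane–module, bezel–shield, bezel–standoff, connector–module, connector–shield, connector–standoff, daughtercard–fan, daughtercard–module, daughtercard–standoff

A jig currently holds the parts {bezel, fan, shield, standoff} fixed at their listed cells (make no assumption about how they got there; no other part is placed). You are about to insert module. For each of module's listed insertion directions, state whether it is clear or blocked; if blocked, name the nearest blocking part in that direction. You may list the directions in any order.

+x: ray from module(0, 1) has no placed part ⇒ clear
+y: nearest on ray is shield@(0, 3) ⇒ blocked

+x: clear; +y: blocked by shield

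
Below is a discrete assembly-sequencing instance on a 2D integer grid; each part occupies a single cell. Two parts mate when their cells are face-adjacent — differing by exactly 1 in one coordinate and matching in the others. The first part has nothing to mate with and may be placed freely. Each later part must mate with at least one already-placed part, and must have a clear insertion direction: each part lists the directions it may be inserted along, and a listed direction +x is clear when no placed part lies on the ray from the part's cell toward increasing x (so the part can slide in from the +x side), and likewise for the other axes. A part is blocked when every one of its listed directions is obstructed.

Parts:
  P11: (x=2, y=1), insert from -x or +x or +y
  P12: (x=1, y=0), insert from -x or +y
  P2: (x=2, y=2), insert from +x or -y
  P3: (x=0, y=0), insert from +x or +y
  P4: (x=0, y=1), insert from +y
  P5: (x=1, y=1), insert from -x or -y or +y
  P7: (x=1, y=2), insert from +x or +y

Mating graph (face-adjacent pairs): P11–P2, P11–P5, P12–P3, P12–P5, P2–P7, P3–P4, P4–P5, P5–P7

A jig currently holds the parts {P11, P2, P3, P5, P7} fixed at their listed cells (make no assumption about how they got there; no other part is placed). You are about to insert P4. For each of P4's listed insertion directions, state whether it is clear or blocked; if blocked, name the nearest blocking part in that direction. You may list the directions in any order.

+y: ray from P4(0, 1) has no placed part ⇒ clear

+y: clear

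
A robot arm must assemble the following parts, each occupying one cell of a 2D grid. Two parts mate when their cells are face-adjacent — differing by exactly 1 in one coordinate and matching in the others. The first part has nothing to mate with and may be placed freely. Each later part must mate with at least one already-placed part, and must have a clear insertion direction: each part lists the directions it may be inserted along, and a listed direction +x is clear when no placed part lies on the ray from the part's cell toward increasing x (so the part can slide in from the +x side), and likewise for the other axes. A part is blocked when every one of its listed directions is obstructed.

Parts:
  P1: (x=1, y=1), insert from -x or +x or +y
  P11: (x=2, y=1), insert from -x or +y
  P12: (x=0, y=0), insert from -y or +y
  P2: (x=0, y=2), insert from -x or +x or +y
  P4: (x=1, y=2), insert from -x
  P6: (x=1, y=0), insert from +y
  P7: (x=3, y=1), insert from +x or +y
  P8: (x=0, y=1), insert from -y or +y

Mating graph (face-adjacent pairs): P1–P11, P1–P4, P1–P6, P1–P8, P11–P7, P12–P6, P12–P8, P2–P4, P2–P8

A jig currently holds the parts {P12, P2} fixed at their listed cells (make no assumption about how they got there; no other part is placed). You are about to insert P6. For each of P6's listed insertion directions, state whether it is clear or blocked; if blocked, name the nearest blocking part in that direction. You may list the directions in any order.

+y: clear

+y: ray from P6(1, 0) has no placed part ⇒ clear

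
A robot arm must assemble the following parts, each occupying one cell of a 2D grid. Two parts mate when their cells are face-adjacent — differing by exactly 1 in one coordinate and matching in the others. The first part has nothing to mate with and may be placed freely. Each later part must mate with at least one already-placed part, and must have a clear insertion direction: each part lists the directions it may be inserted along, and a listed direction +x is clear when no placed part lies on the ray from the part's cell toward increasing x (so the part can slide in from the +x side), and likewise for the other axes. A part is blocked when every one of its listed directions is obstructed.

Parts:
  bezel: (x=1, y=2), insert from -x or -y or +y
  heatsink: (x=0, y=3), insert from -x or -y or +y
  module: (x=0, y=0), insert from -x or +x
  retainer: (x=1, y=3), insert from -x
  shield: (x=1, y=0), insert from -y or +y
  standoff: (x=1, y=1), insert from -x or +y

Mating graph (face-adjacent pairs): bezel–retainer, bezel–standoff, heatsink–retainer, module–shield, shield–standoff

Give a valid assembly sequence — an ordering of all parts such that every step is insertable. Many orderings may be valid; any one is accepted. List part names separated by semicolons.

module; shield; standoff; bezel; retainer; heatsink

1. module@(0, 0) [-x clear] — {module}
2. shield@(1, 0) [-y clear] — {module, shield}
3. standoff@(1, 1) [-x clear] — {module, shield, standoff}
4. bezel@(1, 2) [-x clear] — {bezel, module, shield, standoff}
5. retainer@(1, 3) [-x clear] — {bezel, module, retainer, shield, standoff}
6. heatsink@(0, 3) [-x clear] — {bezel, heatsink, module, retainer, shield, standoff}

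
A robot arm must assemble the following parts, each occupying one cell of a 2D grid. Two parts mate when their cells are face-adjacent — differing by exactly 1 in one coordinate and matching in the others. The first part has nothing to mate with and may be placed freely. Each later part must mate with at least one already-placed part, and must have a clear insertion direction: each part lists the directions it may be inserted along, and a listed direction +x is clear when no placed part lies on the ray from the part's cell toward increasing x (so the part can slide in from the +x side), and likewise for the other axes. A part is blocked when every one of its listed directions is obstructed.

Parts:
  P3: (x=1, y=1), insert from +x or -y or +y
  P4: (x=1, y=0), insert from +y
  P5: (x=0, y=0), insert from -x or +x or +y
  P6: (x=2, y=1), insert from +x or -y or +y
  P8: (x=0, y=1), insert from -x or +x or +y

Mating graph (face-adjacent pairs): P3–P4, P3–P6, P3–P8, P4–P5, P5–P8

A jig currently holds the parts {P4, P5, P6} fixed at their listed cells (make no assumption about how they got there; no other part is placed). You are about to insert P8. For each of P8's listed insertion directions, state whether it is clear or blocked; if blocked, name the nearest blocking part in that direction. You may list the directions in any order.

+x: blocked by P6; +y: clear; -x: clear

-x: ray from P8(0, 1) has no placed part ⇒ clear
+x: nearest on ray is P6@(2, 1) ⇒ blocked
+y: ray from P8(0, 1) has no placed part ⇒ clear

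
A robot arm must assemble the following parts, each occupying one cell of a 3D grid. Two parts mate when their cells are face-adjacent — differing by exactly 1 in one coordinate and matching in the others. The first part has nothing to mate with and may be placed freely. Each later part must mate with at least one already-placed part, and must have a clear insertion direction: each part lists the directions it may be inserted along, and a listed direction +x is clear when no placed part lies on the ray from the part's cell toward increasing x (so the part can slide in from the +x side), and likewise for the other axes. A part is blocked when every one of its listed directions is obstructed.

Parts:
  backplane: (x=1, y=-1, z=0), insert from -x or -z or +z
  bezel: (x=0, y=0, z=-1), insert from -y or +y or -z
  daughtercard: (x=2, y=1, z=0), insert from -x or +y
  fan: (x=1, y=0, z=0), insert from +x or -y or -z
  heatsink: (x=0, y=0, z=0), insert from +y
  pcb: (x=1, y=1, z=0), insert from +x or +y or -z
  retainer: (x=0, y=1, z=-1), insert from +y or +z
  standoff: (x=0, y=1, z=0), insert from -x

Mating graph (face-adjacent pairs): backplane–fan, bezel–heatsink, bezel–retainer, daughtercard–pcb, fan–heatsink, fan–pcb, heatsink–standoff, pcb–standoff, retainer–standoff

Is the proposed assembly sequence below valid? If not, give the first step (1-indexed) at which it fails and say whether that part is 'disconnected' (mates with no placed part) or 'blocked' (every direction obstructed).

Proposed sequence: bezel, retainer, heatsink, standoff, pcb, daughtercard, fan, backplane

Valid

1. bezel@(0, 0, -1) [-y clear] — {bezel}
2. retainer@(0, 1, -1) [+y clear] — {bezel, retainer}
3. heatsink@(0, 0, 0) [+y clear] — {bezel, heatsink, retainer}
4. standoff@(0, 1, 0) [-x clear] — {bezel, heatsink, retainer, standoff}
5. pcb@(1, 1, 0) [+x clear] — {bezel, heatsink, pcb, retainer, standoff}
6. daughtercard@(2, 1, 0) [+y clear] — {bezel, daughtercard, heatsink, pcb, retainer, standoff}
7. fan@(1, 0, 0) [+x clear] — {bezel, daughtercard, fan, heatsink, pcb, retainer, standoff}
8. backplane@(1, -1, 0) [-x clear] — {backplane, bezel, daughtercard, fan, heatsink, pcb, retainer, standoff}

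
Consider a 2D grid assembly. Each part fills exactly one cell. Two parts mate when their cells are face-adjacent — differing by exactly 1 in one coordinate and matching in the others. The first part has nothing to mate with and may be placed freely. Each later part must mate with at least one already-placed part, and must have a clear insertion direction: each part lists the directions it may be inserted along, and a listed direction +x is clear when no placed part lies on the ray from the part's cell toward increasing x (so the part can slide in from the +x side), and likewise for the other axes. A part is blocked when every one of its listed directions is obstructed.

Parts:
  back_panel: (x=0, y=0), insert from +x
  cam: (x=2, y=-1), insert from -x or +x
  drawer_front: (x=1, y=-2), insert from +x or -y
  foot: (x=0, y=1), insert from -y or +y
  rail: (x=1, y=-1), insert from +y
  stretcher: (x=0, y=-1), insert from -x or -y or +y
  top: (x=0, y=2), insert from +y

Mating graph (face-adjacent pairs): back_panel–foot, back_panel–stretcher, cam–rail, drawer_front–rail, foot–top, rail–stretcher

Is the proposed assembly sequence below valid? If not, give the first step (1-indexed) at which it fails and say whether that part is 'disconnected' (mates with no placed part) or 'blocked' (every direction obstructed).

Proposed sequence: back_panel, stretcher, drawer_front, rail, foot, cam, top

1. back_panel@(0, 0) [+x clear] — {back_panel}
2. stretcher@(0, -1) [-x clear] — {back_panel, stretcher}
3. drawer_front@(1, -2) — no placed neighbour ⇒ disconnected

Invalid at step 3 (disconnected)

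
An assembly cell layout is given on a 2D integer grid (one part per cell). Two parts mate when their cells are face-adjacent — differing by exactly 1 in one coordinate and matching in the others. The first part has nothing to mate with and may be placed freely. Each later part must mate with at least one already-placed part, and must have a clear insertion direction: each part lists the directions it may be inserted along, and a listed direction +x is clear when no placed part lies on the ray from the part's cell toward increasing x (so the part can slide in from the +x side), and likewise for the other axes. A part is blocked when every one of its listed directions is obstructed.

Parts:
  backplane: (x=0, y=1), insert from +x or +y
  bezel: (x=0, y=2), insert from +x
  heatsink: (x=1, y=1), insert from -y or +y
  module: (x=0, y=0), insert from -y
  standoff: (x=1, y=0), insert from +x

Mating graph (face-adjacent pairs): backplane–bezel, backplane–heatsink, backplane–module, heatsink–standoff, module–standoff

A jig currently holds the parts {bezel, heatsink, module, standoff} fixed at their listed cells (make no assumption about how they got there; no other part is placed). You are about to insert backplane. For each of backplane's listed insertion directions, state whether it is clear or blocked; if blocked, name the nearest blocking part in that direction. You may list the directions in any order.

+x: nearest on ray is heatsink@(1, 1) ⇒ blocked
+y: nearest on ray is bezel@(0, 2) ⇒ blocked

+x: blocked by heatsink; +y: blocked by bezel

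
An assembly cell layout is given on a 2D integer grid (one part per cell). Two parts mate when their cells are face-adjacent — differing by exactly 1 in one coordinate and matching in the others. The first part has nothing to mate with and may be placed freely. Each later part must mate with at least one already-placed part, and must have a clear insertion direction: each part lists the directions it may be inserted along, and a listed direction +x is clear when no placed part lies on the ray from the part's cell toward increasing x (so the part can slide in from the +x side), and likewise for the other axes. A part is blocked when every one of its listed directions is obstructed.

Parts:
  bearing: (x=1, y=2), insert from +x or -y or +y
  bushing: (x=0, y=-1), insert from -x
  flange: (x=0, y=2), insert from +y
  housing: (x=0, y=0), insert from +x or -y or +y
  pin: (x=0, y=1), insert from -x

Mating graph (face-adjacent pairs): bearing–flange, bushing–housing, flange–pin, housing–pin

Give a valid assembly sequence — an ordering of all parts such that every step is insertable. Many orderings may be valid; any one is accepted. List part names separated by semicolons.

1. housing@(0, 0) [+x clear] — {housing}
2. pin@(0, 1) [-x clear] — {housing, pin}
3. flange@(0, 2) [+y clear] — {flange, housing, pin}
4. bearing@(1, 2) [+x clear] — {bearing, flange, housing, pin}
5. bushing@(0, -1) [-x clear] — {bearing, bushing, flange, housing, pin}

housing; pin; flange; bearing; bushing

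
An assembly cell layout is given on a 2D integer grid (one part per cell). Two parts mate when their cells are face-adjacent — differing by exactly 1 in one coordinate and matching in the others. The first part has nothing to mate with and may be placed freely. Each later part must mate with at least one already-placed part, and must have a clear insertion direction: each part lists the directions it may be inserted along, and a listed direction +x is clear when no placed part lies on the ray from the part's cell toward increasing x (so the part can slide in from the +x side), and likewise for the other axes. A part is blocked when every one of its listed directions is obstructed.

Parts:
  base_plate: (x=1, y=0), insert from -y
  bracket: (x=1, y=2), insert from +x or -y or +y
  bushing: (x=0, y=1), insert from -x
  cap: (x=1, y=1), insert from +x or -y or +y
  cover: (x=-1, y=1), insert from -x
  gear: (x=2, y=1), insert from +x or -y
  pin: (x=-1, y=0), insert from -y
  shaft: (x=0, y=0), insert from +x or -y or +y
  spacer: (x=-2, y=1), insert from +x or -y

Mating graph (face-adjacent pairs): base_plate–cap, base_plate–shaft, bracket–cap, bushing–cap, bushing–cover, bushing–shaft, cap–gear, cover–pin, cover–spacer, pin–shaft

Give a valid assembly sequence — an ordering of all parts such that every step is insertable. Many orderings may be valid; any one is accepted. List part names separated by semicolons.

bracket; cap; bushing; cover; spacer; pin; base_plate; shaft; gear

1. bracket@(1, 2) [+x clear] — {bracket}
2. cap@(1, 1) [+x clear] — {bracket, cap}
3. bushing@(0, 1) [-x clear] — {bracket, bushing, cap}
4. cover@(-1, 1) [-x clear] — {bracket, bushing, cap, cover}
5. spacer@(-2, 1) [-y clear] — {bracket, bushing, cap, cover, spacer}
6. pin@(-1, 0) [-y clear] — {bracket, bushing, cap, cover, pin, spacer}
7. base_plate@(1, 0) [-y clear] — {base_plate, bracket, bushing, cap, cover, pin, spacer}
8. shaft@(0, 0) [-y clear] — {base_plate, bracket, bushing, cap, cover, pin, shaft, spacer}
9. gear@(2, 1) [+x clear] — {base_plate, bracket, bushing, cap, cover, gear, pin, shaft, spacer}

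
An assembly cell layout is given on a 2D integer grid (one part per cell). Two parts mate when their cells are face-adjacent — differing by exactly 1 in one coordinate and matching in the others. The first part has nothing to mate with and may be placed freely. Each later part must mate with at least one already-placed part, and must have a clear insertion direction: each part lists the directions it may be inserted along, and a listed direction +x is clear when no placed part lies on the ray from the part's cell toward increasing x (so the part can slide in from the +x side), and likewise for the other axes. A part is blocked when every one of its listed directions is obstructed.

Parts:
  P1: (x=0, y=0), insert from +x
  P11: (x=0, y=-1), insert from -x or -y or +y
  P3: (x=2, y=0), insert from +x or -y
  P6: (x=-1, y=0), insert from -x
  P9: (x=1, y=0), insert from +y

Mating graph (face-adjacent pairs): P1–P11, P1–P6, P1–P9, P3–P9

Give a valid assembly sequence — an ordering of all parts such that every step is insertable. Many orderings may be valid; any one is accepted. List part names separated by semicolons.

P11; P1; P6; P9; P3

1. P11@(0, -1) [-x clear] — {P11}
2. P1@(0, 0) [+x clear] — {P1, P11}
3. P6@(-1, 0) [-x clear] — {P1, P11, P6}
4. P9@(1, 0) [+y clear] — {P1, P11, P6, P9}
5. P3@(2, 0) [+x clear] — {P1, P11, P3, P6, P9}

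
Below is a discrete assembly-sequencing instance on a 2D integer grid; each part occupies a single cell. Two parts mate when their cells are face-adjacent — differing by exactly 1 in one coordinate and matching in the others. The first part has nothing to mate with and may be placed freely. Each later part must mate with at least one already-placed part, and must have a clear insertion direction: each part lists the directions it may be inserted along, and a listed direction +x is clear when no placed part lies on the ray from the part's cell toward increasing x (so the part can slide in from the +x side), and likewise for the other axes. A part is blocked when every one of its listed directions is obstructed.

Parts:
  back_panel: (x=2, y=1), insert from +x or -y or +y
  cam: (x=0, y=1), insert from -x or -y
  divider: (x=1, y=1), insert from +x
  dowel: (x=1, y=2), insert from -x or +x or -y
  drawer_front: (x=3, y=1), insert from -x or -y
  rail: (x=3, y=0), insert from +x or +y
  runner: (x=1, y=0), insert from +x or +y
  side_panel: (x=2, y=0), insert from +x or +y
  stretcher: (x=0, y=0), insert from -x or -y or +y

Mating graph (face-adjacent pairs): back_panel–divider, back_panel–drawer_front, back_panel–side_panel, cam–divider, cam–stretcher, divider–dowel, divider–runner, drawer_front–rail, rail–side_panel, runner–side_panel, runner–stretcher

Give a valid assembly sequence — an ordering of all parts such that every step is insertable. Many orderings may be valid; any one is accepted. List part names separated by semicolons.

divider; dowel; runner; back_panel; drawer_front; cam; side_panel; rail; stretcher

1. divider@(1, 1) [+x clear] — {divider}
2. dowel@(1, 2) [-x clear] — {divider, dowel}
3. runner@(1, 0) [+x clear] — {divider, dowel, runner}
4. back_panel@(2, 1) [+x clear] — {back_panel, divider, dowel, runner}
5. drawer_front@(3, 1) [-y clear] — {back_panel, divider, dowel, drawer_front, runner}
6. cam@(0, 1) [-x clear] — {back_panel, cam, divider, dowel, drawer_front, runner}
7. side_panel@(2, 0) [+x clear] — {back_panel, cam, divider, dowel, drawer_front, runner, side_panel}
8. rail@(3, 0) [+x clear] — {back_panel, cam, divider, dowel, drawer_front, rail, runner, side_panel}
9. stretcher@(0, 0) [-x clear] — {back_panel, cam, divider, dowel, drawer_front, rail, runner, side_panel, stretcher}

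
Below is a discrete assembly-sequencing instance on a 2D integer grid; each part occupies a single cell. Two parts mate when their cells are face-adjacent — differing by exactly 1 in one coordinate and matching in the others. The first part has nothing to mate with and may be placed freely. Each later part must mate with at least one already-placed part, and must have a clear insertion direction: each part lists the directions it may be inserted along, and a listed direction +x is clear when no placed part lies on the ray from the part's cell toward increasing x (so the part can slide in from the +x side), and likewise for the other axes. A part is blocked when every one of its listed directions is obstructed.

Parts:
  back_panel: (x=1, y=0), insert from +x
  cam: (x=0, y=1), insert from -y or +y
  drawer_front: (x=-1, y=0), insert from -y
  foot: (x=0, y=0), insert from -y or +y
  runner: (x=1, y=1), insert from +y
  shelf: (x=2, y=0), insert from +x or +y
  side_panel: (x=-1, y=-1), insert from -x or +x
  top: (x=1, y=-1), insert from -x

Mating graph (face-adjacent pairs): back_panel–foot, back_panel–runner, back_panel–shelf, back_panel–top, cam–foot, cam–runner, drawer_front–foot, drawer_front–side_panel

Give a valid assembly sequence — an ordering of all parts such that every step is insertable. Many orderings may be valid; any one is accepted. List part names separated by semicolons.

1. drawer_front@(-1, 0) [-y clear] — {drawer_front}
2. foot@(0, 0) [-y clear] — {drawer_front, foot}
3. cam@(0, 1) [+y clear] — {cam, drawer_front, foot}
4. runner@(1, 1) [+y clear] — {cam, drawer_front, foot, runner}
5. back_panel@(1, 0) [+x clear] — {back_panel, cam, drawer_front, foot, runner}
6. shelf@(2, 0) [+x clear] — {back_panel, cam, drawer_front, foot, runner, shelf}
7. top@(1, -1) [-x clear] — {back_panel, cam, drawer_front, foot, runner, shelf, top}
8. side_panel@(-1, -1) [-x clear] — {back_panel, cam, drawer_front, foot, runner, shelf, side_panel, top}

drawer_front; foot; cam; runner; back_panel; shelf; top; side_panel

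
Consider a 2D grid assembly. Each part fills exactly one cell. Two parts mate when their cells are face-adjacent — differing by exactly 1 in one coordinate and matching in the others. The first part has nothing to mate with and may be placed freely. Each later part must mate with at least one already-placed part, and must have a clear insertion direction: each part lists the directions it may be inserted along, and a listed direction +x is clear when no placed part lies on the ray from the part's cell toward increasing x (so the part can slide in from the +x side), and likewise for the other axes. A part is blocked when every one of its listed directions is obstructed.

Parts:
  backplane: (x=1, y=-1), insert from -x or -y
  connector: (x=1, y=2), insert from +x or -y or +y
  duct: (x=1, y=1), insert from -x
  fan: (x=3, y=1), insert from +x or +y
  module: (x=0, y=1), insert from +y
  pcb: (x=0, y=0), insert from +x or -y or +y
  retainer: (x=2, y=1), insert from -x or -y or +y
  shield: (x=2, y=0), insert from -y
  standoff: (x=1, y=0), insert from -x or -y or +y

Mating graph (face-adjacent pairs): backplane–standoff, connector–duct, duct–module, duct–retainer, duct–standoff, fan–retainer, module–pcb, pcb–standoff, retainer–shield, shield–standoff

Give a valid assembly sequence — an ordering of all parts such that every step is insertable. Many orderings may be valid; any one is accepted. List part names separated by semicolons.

1. duct@(1, 1) [-x clear] — {duct}
2. retainer@(2, 1) [-y clear] — {duct, retainer}
3. shield@(2, 0) [-y clear] — {duct, retainer, shield}
4. fan@(3, 1) [+x clear] — {duct, fan, retainer, shield}
5. module@(0, 1) [+y clear] — {duct, fan, module, retainer, shield}
6. standoff@(1, 0) [-x clear] — {duct, fan, module, retainer, shield, standoff}
7. backplane@(1, -1) [-x clear] — {backplane, duct, fan, module, retainer, shield, standoff}
8. pcb@(0, 0) [-y clear] — {backplane, duct, fan, module, pcb, retainer, shield, standoff}
9. connector@(1, 2) [+x clear] — {backplane, connector, duct, fan, module, pcb, retainer, shield, standoff}

duct; retainer; shield; fan; module; standoff; backplane; pcb; connector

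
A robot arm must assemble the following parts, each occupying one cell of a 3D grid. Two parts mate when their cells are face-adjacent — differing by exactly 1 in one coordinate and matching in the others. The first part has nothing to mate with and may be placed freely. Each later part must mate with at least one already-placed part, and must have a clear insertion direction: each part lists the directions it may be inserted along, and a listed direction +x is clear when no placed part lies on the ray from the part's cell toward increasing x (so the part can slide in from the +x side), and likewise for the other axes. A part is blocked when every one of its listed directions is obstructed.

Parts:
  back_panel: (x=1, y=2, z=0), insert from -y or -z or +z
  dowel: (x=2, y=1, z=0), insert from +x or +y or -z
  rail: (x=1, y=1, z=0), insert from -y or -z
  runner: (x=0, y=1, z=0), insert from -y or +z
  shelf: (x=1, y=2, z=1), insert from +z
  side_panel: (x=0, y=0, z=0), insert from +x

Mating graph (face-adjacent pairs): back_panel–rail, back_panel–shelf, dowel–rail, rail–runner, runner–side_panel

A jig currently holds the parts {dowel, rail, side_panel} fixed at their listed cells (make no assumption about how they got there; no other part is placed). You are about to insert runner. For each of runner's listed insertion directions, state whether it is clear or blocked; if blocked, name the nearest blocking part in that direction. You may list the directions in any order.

-y: nearest on ray is side_panel@(0, 0, 0) ⇒ blocked
+z: ray from runner(0, 1, 0) has no placed part ⇒ clear

+z: clear; -y: blocked by side_panel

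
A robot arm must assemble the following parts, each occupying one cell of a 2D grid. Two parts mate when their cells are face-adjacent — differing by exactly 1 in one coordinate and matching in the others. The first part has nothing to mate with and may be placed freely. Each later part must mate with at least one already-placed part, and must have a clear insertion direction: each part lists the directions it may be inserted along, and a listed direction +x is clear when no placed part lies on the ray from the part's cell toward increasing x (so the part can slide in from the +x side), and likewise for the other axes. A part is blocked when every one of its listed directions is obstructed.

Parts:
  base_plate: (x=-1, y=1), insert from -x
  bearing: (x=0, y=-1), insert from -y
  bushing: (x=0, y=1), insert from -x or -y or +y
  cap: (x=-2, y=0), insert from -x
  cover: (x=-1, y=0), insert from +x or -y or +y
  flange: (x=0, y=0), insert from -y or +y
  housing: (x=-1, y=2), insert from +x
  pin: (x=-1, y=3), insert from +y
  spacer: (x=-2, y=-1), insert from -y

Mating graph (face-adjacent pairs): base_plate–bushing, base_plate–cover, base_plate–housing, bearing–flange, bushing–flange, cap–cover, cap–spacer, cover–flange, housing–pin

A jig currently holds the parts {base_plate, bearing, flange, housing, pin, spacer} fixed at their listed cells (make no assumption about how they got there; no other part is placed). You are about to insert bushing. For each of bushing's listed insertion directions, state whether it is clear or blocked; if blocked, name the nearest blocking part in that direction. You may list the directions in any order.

-x: nearest on ray is base_plate@(-1, 1) ⇒ blocked
-y: nearest on ray is flange@(0, 0) ⇒ blocked
+y: ray from bushing(0, 1) has no placed part ⇒ clear

+y: clear; -x: blocked by base_plate; -y: blocked by flange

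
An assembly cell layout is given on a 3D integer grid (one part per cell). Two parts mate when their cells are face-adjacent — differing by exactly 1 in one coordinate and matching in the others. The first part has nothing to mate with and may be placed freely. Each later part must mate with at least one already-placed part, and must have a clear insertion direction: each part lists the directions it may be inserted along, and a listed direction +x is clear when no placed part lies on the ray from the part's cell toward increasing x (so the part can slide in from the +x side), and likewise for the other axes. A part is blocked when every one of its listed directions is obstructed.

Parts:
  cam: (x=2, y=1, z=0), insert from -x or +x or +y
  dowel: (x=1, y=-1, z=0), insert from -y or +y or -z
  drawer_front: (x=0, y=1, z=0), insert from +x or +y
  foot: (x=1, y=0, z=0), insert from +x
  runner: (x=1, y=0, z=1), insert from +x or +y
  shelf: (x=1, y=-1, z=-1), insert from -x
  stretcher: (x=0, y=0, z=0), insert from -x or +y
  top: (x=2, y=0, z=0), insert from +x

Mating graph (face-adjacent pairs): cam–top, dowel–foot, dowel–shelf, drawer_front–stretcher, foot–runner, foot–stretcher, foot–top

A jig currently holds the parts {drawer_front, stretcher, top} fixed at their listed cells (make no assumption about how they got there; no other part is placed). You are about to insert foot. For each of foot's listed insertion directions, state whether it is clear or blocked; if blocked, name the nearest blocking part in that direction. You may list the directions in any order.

+x: nearest on ray is top@(2, 0, 0) ⇒ blocked

+x: blocked by top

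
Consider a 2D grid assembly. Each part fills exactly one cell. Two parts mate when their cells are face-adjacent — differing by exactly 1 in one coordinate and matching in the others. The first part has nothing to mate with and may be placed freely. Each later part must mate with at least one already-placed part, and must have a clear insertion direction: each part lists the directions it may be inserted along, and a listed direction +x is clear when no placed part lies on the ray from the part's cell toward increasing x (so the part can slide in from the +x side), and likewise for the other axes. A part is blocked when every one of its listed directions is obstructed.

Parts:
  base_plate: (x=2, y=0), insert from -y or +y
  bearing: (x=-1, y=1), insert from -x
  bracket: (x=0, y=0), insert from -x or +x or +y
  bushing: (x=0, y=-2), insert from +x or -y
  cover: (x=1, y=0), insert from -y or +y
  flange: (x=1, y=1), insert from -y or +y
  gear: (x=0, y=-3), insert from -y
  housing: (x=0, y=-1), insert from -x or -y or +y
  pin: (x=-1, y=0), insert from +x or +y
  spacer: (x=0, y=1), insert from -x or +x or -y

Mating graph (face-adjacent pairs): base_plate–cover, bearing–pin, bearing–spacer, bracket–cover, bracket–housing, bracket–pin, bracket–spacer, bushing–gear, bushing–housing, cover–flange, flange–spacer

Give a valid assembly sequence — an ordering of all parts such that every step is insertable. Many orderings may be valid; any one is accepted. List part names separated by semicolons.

bushing; housing; bracket; cover; spacer; base_plate; pin; bearing; gear; flange

1. bushing@(0, -2) [+x clear] — {bushing}
2. housing@(0, -1) [-x clear] — {bushing, housing}
3. bracket@(0, 0) [-x clear] — {bracket, bushing, housing}
4. cover@(1, 0) [-y clear] — {bracket, bushing, cover, housing}
5. spacer@(0, 1) [-x clear] — {bracket, bushing, cover, housing, spacer}
6. base_plate@(2, 0) [-y clear] — {base_plate, bracket, bushing, cover, housing, spacer}
7. pin@(-1, 0) [+y clear] — {base_plate, bracket, bushing, cover, housing, pin, spacer}
8. bearing@(-1, 1) [-x clear] — {base_plate, bearing, bracket, bushing, cover, housing, pin, spacer}
9. gear@(0, -3) [-y clear] — {base_plate, bearing, bracket, bushing, cover, gear, housing, pin, spacer}
10. flange@(1, 1) [+y clear] — {base_plate, bearing, bracket, bushing, cover, flange, gear, housing, pin, spacer}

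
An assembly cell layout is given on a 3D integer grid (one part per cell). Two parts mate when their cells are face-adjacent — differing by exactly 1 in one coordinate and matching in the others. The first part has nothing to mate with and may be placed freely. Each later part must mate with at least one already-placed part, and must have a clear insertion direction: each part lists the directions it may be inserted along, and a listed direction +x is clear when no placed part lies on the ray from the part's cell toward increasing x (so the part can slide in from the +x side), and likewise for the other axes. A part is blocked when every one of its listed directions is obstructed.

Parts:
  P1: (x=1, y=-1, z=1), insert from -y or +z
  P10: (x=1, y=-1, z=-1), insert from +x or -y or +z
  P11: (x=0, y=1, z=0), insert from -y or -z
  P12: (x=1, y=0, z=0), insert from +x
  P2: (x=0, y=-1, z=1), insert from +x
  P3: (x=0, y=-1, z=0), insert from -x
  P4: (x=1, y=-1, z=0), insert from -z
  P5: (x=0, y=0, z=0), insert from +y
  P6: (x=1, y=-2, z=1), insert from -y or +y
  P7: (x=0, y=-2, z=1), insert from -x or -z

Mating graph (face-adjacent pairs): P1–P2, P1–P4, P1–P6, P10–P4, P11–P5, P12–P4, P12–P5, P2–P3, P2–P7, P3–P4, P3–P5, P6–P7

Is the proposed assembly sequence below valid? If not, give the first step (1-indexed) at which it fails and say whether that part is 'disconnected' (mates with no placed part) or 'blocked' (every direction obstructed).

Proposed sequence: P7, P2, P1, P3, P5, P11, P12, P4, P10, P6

Valid

1. P7@(0, -2, 1) [-x clear] — {P7}
2. P2@(0, -1, 1) [+x clear] — {P2, P7}
3. P1@(1, -1, 1) [-y clear] — {P1, P2, P7}
4. P3@(0, -1, 0) [-x clear] — {P1, P2, P3, P7}
5. P5@(0, 0, 0) [+y clear] — {P1, P2, P3, P5, P7}
6. P11@(0, 1, 0) [-z clear] — {P1, P11, P2, P3, P5, P7}
7. P12@(1, 0, 0) [+x clear] — {P1, P11, P12, P2, P3, P5, P7}
8. P4@(1, -1, 0) [-z clear] — {P1, P11, P12, P2, P3, P4, P5, P7}
9. P10@(1, -1, -1) [+x clear] — {P1, P10, P11, P12, P2, P3, P4, P5, P7}
10. P6@(1, -2, 1) [-y clear] — {P1, P10, P11, P12, P2, P3, P4, P5, P6, P7}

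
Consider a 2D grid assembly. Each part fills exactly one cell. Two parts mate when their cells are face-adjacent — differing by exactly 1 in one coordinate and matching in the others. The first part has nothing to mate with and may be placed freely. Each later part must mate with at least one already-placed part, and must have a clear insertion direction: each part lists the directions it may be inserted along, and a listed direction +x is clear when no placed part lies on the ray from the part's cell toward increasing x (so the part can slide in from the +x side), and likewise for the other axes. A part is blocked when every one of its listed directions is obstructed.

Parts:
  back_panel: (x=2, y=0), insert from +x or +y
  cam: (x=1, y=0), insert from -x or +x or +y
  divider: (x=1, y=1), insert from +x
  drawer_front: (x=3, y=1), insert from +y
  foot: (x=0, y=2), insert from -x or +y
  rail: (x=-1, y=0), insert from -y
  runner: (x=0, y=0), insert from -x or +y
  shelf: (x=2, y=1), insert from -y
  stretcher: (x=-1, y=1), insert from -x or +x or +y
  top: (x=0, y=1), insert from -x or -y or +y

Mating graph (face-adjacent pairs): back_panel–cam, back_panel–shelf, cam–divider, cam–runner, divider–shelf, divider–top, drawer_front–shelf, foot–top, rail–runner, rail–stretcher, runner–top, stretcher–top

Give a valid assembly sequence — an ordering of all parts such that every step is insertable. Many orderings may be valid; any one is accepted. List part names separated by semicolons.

top; divider; cam; runner; rail; stretcher; shelf; back_panel; drawer_front; foot

1. top@(0, 1) [-x clear] — {top}
2. divider@(1, 1) [+x clear] — {divider, top}
3. cam@(1, 0) [-x clear] — {cam, divider, top}
4. runner@(0, 0) [-x clear] — {cam, divider, runner, top}
5. rail@(-1, 0) [-y clear] — {cam, divider, rail, runner, top}
6. stretcher@(-1, 1) [-x clear] — {cam, divider, rail, runner, stretcher, top}
7. shelf@(2, 1) [-y clear] — {cam, divider, rail, runner, shelf, stretcher, top}
8. back_panel@(2, 0) [+x clear] — {back_panel, cam, divider, rail, runner, shelf, stretcher, top}
9. drawer_front@(3, 1) [+y clear] — {back_panel, cam, divider, drawer_front, rail, runner, shelf, stretcher, top}
10. foot@(0, 2) [-x clear] — {back_panel, cam, divider, drawer_front, foot, rail, runner, shelf, stretcher, top}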